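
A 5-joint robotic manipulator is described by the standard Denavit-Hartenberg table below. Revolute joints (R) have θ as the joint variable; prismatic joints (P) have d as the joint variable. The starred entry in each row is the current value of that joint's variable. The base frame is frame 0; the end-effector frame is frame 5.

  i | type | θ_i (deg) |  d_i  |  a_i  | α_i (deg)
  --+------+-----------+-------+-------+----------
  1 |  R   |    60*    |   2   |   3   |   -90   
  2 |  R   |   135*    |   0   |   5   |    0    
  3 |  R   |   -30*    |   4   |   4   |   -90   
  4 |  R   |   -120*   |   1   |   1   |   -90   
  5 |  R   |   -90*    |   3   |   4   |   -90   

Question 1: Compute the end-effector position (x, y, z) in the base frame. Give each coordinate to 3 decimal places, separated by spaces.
-8.985 -2.830 -6.132

after link 1: o_1 = (1.5000, 2.5981, 2.0000)
after link 2: o_2 = (-0.2678, -0.4638, -1.5355)
after link 3: o_3 = (-4.2495, 0.6396, -5.3992)
after link 4: o_4 = (-5.4178, 0.3482, -4.6575)
after link 5: o_5 = (-8.9849, -2.8302, -6.1317)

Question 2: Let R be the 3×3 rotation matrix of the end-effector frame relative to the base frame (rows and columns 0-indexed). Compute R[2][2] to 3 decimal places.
End-effector z-axis (col 2 of R) = (-0.6853,0.5451,0.4830)
R[2][2] = 0.4830

0.483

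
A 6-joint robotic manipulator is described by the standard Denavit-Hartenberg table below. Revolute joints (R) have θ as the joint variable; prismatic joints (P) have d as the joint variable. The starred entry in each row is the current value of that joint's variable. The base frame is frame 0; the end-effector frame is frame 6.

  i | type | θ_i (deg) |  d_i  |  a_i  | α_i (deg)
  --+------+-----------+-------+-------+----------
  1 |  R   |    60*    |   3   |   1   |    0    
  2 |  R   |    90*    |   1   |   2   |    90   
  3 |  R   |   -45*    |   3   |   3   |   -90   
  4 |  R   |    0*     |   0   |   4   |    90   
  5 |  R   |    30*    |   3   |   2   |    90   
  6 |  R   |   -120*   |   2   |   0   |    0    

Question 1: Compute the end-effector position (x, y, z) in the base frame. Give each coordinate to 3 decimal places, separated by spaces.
-3.743 10.244 -3.399

after link 1: o_1 = (0.5000, 0.8660, 3.0000)
after link 2: o_2 = (-1.2321, 1.8660, 4.0000)
after link 3: o_3 = (-1.5692, 5.5248, 1.8787)
after link 4: o_4 = (-4.0187, 6.9390, -0.9497)
after link 5: o_5 = (-4.1917, 10.5030, -1.4674)
after link 6: o_6 = (-3.7434, 10.2442, -3.3992)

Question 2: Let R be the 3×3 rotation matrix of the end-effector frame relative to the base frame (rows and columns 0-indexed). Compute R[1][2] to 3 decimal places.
-0.129

End-effector z-axis (col 2 of R) = (0.2241,-0.1294,-0.9659)
R[1][2] = -0.1294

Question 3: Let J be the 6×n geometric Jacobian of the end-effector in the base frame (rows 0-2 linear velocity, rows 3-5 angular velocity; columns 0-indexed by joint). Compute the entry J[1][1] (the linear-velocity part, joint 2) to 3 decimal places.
axis z_1 = (0.0000,0.0000,1.0000); lever o_n−o_1 = (-4.2434,9.3781,-6.3992)
cross product → J_v[:, 1] = (-9.3781,-4.2434,0.0000)
J_ω[:, 1] = z_1
entry J[1][1] = -4.2434

-4.243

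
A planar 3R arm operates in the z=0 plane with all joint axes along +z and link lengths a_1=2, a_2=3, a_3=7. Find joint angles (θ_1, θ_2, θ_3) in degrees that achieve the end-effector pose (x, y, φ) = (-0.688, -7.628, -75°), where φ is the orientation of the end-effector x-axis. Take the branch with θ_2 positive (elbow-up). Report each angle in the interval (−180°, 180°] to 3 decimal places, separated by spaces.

wrist centre = target − a_3·(cos φ, sin φ) = (-2.4997, -0.8665)
cos θ_2 = (6.9995−2²−3²)/(2·2·3) = -0.5000; θ_2 = 120.0026° (elbow-up)
β = atan2(-0.8665,-2.4997) = -160.8814°; ψ = atan2(2.5980,0.4999) = 79.1089°
θ_1 = β − ψ = -239.9903°
θ_3 = φ − θ_1 − θ_2 = 44.9876° (wrapped to (-180°,180°])

120.010 120.003 44.988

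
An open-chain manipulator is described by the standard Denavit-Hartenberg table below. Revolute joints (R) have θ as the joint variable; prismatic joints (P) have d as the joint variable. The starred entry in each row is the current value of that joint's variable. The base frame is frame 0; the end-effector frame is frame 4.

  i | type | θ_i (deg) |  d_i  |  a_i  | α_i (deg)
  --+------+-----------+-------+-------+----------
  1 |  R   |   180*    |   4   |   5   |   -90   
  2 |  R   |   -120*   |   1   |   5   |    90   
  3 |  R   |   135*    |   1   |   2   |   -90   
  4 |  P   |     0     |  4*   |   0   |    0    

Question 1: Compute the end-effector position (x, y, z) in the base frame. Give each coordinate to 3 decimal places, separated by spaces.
-3.755 0.414 4.156

after link 1: o_1 = (-5.0000, 0.0000, 4.0000)
after link 2: o_2 = (-2.5000, -1.0000, 8.3301)
after link 3: o_3 = (-2.3411, -2.4142, 6.6054)
after link 4: o_4 = (-3.7553, 0.4142, 4.1559)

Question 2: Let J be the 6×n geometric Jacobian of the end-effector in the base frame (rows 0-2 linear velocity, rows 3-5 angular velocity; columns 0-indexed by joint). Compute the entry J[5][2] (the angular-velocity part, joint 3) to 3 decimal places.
axis z_2 = (0.8660,-0.0000,-0.5000); lever o_n−o_2 = (-1.2553,1.4142,-4.1742)
cross product → J_v[:, 2] = (0.7071,4.2426,1.2247)
J_ω[:, 2] = z_2
entry J[5][2] = -0.5000

-0.500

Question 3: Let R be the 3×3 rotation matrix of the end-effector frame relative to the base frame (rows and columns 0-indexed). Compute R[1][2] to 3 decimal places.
End-effector z-axis (col 2 of R) = (-0.3536,0.7071,-0.6124)
R[1][2] = 0.7071

0.707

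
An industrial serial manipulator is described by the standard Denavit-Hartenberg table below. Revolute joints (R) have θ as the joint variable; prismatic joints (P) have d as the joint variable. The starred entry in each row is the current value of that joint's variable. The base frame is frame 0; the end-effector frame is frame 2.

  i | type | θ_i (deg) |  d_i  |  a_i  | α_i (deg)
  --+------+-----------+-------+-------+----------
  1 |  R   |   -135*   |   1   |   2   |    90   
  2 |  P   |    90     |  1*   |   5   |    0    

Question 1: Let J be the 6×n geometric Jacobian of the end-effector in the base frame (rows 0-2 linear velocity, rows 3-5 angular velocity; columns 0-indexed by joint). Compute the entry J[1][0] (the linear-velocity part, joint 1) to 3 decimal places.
-2.121

axis z_0 = ẑ; lever o_n−o_0 = (-2.1213,-0.7071,6.0000)
cross product → J_v[:, 0] = (0.7071,-2.1213,0.0000)
J_ω[:, 0] = z_0
entry J[1][0] = -2.1213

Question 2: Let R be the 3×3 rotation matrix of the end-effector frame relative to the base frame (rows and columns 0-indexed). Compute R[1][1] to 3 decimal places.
End-effector y-axis (col 1 of R) = (0.7071,0.7071,0.0000)
R[1][1] = 0.7071

0.707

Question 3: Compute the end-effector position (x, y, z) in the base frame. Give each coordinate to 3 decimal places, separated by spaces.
after link 1: o_1 = (-1.4142, -1.4142, 1.0000)
after link 2: o_2 = (-2.1213, -0.7071, 6.0000)

-2.121 -0.707 6.000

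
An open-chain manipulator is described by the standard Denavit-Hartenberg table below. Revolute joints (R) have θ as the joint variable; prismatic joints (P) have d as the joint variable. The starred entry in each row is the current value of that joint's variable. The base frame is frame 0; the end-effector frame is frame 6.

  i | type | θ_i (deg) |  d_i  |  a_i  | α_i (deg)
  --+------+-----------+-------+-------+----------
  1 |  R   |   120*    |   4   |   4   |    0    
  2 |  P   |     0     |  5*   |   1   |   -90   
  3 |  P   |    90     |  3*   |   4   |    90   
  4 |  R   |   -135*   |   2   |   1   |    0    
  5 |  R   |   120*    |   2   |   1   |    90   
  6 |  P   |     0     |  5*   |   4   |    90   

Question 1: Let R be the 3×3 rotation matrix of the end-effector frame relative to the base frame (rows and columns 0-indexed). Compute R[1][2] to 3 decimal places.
-0.866

End-effector z-axis (col 2 of R) = (0.5000,-0.8660,-0.0000)
R[1][2] = -0.8660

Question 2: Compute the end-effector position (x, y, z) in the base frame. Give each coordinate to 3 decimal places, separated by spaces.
after link 1: o_1 = (-2.0000, 3.4641, 4.0000)
after link 2: o_2 = (-2.5000, 4.3301, 9.0000)
after link 3: o_3 = (-5.0981, 2.8301, 5.0000)
after link 4: o_4 = (-5.4857, 4.9157, 5.7071)
after link 5: o_5 = (-6.2616, 6.7772, 4.7412)
after link 6: o_6 = (-1.1824, 9.7096, 2.1716)

-1.182 9.710 2.172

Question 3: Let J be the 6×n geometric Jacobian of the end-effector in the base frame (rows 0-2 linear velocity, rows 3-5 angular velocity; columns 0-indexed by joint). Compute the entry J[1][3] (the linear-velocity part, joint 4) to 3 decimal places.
-1.414

axis z_3 = (-0.5000,0.8660,0.0000); lever o_n−o_3 = (3.9157,6.8795,-2.8284)
cross product → J_v[:, 3] = (-2.4495,-1.4142,-6.8308)
J_ω[:, 3] = z_3
entry J[1][3] = -1.4142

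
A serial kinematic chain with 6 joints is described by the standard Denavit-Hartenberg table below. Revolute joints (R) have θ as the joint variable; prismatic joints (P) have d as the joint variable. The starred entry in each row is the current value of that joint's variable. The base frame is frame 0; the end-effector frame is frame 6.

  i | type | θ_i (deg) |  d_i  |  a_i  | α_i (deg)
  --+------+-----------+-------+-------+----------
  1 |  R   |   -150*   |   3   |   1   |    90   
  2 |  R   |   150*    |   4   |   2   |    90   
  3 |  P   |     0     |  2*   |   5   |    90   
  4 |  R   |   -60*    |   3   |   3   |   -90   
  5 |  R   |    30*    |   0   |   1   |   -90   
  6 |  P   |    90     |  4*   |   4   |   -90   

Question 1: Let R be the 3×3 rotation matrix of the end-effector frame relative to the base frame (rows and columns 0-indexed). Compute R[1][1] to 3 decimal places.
End-effector y-axis (col 1 of R) = (0.8080,-0.5335,-0.2500)
R[1][1] = -0.5335

-0.533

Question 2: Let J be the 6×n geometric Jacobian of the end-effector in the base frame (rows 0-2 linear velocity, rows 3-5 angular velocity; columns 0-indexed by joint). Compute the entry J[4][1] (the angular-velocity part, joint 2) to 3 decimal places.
axis z_1 = (-0.5000,0.8660,0.0000); lever o_n−o_1 = (1.5694,6.6381,0.8349)
cross product → J_v[:, 1] = (0.7231,0.4175,-4.6782)
J_ω[:, 1] = z_1
entry J[4][1] = 0.8660

0.866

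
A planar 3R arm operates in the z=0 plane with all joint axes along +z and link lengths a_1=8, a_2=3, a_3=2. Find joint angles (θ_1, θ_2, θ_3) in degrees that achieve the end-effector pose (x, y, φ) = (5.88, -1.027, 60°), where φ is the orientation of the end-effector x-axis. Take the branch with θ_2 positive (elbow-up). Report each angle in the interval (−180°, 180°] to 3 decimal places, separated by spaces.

wrist centre = target − a_3·(cos φ, sin φ) = (4.8800, -2.7591)
cos θ_2 = (31.4268−8²−3²)/(2·8·3) = -0.8661; θ_2 = 150.0096° (elbow-up)
β = atan2(-2.7591,4.8800) = -29.4829°; ψ = atan2(1.4996,5.4017) = 15.5153°
θ_1 = β − ψ = -44.9982°
θ_3 = φ − θ_1 − θ_2 = -45.0114° (wrapped to (-180°,180°])

-44.998 150.010 -45.011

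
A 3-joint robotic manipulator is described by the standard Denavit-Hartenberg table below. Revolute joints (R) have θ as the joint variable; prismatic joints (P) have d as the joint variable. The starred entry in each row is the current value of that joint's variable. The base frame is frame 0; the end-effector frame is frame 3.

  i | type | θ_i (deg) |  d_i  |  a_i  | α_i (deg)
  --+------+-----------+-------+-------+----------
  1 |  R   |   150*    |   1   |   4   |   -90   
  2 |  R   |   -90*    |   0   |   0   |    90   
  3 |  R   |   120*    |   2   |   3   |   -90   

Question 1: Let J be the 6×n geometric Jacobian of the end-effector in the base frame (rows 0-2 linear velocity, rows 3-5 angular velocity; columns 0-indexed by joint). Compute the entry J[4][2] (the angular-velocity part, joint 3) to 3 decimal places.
axis z_2 = (0.8660,-0.5000,0.0000); lever o_n−o_2 = (0.4330,-3.2500,-1.5000)
cross product → J_v[:, 2] = (0.7500,1.2990,-2.5981)
J_ω[:, 2] = z_2
entry J[4][2] = -0.5000

-0.500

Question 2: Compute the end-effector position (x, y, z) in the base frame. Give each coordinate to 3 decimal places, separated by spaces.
-3.031 -1.250 -0.500

after link 1: o_1 = (-3.4641, 2.0000, 1.0000)
after link 2: o_2 = (-3.4641, 2.0000, 1.0000)
after link 3: o_3 = (-3.0311, -1.2500, -0.5000)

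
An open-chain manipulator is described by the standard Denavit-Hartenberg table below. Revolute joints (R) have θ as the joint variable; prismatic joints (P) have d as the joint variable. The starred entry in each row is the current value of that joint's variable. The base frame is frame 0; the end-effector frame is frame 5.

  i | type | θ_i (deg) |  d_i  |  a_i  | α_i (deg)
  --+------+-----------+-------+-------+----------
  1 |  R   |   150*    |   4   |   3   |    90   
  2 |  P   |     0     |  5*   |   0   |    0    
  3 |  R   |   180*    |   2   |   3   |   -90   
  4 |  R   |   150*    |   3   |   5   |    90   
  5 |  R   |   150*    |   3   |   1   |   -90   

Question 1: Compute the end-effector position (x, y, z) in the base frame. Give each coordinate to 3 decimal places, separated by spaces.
after link 1: o_1 = (-2.5981, 1.5000, 4.0000)
after link 2: o_2 = (-0.0981, 5.8301, 4.0000)
after link 3: o_3 = (3.5000, 6.0622, 4.0000)
after link 4: o_4 = (-1.5000, 6.0622, 1.0000)
after link 5: o_5 = (-0.6340, 3.0622, 0.5000)

-0.634 3.062 0.500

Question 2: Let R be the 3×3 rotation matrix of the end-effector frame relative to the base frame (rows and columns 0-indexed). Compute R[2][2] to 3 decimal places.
0.866

End-effector z-axis (col 2 of R) = (0.5000,-0.0000,0.8660)
R[2][2] = 0.8660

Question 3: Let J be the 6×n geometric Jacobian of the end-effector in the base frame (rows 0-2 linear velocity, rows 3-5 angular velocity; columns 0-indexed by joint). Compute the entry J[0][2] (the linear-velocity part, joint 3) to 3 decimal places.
axis z_2 = (0.5000,0.8660,0.0000); lever o_n−o_2 = (-0.5359,-2.7679,-3.5000)
cross product → J_v[:, 2] = (-3.0311,1.7500,-0.9199)
J_ω[:, 2] = z_2
entry J[0][2] = -3.0311

-3.031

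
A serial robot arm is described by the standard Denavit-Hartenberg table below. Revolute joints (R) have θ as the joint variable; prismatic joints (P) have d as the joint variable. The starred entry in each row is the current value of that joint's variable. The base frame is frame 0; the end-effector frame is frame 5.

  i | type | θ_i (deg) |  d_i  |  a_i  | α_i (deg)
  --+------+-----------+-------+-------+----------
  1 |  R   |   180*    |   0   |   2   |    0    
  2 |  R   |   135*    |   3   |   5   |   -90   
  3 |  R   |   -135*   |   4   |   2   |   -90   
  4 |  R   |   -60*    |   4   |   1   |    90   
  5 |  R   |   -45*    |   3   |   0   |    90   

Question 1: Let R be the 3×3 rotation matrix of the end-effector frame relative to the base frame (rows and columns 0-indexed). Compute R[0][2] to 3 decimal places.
-0.610

End-effector z-axis (col 2 of R) = (-0.6098,-0.2562,-0.7500)
R[0][2] = -0.6098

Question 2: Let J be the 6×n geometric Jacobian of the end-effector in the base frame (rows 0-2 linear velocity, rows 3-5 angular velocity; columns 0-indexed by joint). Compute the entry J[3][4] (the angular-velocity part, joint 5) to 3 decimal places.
axis z_4 = (0.7866,-0.0795,-0.6124); lever o_n−o_4 = (2.3597,-0.2384,-1.8371)
cross product → J_v[:, 4] = (0.0000,-0.0000,0.0000)
J_ω[:, 4] = z_4
entry J[3][4] = 0.7866

0.787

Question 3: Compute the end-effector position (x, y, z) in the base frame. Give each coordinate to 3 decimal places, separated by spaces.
8.086 -1.083 5.759

after link 1: o_1 = (-2.0000, 0.0000, 0.0000)
after link 2: o_2 = (1.5355, -3.5355, 3.0000)
after link 3: o_3 = (3.3640, 0.2929, 4.4142)
after link 4: o_4 = (5.7263, -0.8447, 7.5962)
after link 5: o_5 = (8.0860, -1.0831, 5.7591)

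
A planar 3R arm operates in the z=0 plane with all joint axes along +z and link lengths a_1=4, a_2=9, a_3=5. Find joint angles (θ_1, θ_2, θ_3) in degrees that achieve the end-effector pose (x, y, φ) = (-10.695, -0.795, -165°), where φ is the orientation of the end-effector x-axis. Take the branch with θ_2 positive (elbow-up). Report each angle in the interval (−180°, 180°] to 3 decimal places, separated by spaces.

wrist centre = target − a_3·(cos φ, sin φ) = (-5.8654, 0.4991)
cos θ_2 = (34.6517−4²−9²)/(2·4·9) = -0.8659; θ_2 = 149.9912° (elbow-up)
β = atan2(0.4991,-5.8654) = 175.1363°; ψ = atan2(4.5012,-3.7935) = 130.1237°
θ_1 = β − ψ = 45.0126°
θ_3 = φ − θ_1 − θ_2 = -0.0038° (wrapped to (-180°,180°])

45.013 149.991 -0.004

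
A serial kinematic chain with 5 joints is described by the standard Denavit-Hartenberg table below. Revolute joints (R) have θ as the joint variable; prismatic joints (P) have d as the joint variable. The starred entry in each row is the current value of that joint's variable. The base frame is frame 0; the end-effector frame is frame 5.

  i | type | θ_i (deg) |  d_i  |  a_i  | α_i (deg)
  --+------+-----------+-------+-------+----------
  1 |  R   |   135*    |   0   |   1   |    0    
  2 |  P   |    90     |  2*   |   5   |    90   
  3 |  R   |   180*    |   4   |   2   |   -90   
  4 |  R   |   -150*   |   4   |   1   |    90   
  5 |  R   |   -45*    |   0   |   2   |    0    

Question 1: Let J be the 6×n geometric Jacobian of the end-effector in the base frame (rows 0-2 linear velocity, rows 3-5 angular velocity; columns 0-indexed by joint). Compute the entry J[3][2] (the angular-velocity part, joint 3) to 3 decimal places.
-0.707

axis z_2 = (-0.7071,0.7071,0.0000); lever o_n−o_2 = (-3.7462,3.6178,-2.5858)
cross product → J_v[:, 2] = (-1.8284,-1.8284,0.0908)
J_ω[:, 2] = z_2
entry J[3][2] = -0.7071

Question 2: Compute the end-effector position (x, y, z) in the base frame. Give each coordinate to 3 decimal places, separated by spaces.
after link 1: o_1 = (-0.7071, 0.7071, 0.0000)
after link 2: o_2 = (-4.2426, -2.8284, 2.0000)
after link 3: o_3 = (-5.6569, 1.4142, 2.0000)
after link 4: o_4 = (-6.6228, 1.1554, -2.0000)
after link 5: o_5 = (-7.9888, 0.7894, -0.5858)

-7.989 0.789 -0.586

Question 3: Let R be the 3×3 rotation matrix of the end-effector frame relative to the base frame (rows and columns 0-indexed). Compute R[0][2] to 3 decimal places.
0.259

End-effector z-axis (col 2 of R) = (0.2588,-0.9659,-0.0000)
R[0][2] = 0.2588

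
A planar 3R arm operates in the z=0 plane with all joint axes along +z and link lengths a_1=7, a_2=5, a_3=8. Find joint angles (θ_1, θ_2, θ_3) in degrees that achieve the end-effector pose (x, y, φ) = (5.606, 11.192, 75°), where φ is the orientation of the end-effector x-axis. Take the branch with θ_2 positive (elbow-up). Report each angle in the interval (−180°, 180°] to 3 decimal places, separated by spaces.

-1.162 135.000 -58.838

wrist centre = target − a_3·(cos φ, sin φ) = (3.5354, 3.4646)
cos θ_2 = (24.5028−7²−5²)/(2·7·5) = -0.7071; θ_2 = 134.9997° (elbow-up)
β = atan2(3.4646,3.5354) = 44.4201°; ψ = atan2(3.5356,3.4645) = 45.5817°
θ_1 = β − ψ = -1.1616°
θ_3 = φ − θ_1 − θ_2 = -58.8381° (wrapped to (-180°,180°])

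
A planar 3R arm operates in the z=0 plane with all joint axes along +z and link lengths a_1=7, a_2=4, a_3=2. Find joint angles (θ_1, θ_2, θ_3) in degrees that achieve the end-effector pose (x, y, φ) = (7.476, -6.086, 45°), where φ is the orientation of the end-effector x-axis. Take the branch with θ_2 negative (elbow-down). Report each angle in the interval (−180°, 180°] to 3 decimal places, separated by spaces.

wrist centre = target − a_3·(cos φ, sin φ) = (6.0618, -7.5002)
cos θ_2 = (92.9985−7²−4²)/(2·7·4) = 0.5000; θ_2 = -60.0018° (elbow-down)
β = atan2(-7.5002,6.0618) = -51.0543°; ψ = atan2(-3.4642,8.9999) = -21.0523°
θ_1 = β − ψ = -30.0020°
θ_3 = φ − θ_1 − θ_2 = 135.0038° (wrapped to (-180°,180°])

-30.002 -60.002 135.004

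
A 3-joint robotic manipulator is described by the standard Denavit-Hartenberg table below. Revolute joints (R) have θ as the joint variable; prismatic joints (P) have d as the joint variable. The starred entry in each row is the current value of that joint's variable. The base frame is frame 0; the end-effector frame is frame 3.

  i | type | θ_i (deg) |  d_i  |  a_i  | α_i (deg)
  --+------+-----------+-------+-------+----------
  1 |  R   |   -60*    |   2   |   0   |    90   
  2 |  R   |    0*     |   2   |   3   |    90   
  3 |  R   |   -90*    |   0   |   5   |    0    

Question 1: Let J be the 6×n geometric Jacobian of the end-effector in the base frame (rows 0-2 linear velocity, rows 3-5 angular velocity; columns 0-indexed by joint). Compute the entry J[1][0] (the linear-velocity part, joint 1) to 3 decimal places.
axis z_0 = ẑ; lever o_n−o_0 = (4.0981,-1.0981,2.0000)
cross product → J_v[:, 0] = (1.0981,4.0981,-0.0000)
J_ω[:, 0] = z_0
entry J[1][0] = 4.0981

4.098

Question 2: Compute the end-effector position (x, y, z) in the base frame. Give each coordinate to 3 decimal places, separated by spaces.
after link 1: o_1 = (0.0000, 0.0000, 2.0000)
after link 2: o_2 = (-0.2321, -3.5981, 2.0000)
after link 3: o_3 = (4.0981, -1.0981, 2.0000)

4.098 -1.098 2.000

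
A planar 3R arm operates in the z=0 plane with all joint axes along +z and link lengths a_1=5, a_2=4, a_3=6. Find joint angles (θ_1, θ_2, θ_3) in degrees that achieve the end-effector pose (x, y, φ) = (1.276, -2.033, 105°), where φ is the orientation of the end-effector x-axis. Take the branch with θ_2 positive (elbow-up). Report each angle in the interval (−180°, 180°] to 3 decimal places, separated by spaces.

-89.993 44.990 150.003

wrist centre = target − a_3·(cos φ, sin φ) = (2.8289, -7.8286)
cos θ_2 = (69.2890−5²−4²)/(2·5·4) = 0.7072; θ_2 = 44.9904° (elbow-up)
β = atan2(-7.8286,2.8289) = -70.1323°; ψ = atan2(2.8280,7.8289) = 19.8607°
θ_1 = β − ψ = -89.9930°
θ_3 = φ − θ_1 − θ_2 = 150.0026° (wrapped to (-180°,180°])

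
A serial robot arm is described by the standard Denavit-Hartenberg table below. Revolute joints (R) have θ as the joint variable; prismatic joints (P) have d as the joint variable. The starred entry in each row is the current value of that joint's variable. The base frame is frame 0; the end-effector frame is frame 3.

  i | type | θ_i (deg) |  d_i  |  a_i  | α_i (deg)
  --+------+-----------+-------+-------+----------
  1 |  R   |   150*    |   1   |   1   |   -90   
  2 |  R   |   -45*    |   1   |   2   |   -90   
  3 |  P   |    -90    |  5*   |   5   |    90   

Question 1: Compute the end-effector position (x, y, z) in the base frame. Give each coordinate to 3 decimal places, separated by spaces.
after link 1: o_1 = (-0.8660, 0.5000, 1.0000)
after link 2: o_2 = (-2.5908, 0.3411, 2.4142)
after link 3: o_3 = (-8.1526, -2.2213, -1.1213)

-8.153 -2.221 -1.121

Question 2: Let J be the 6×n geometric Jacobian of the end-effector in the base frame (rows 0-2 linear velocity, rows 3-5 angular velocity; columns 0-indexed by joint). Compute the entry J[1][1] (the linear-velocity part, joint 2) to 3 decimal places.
-1.061

axis z_1 = (-0.5000,-0.8660,0.0000); lever o_n−o_1 = (-7.2866,-2.7213,-2.1213)
cross product → J_v[:, 1] = (1.8371,-1.0607,-4.9497)
J_ω[:, 1] = z_1
entry J[1][1] = -1.0607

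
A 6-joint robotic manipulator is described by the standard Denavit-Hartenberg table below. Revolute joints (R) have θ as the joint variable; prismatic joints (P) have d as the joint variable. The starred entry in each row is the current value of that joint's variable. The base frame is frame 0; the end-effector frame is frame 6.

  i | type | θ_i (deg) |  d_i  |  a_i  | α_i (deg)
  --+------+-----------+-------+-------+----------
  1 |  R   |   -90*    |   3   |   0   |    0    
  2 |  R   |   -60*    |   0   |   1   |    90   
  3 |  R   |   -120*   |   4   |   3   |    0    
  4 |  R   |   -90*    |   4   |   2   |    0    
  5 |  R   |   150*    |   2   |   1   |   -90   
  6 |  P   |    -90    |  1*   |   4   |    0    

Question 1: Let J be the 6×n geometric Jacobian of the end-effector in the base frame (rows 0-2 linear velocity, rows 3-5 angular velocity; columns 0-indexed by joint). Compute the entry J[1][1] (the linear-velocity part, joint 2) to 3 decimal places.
axis z_1 = (0.0000,0.0000,1.0000); lever o_n−o_1 = (-6.2500,12.5574,-1.9641)
cross product → J_v[:, 1] = (-12.5574,-6.2500,0.0000)
J_ω[:, 1] = z_1
entry J[1][1] = -6.2500

-6.250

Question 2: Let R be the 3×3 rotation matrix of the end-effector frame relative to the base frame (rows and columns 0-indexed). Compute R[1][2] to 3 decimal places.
-0.433

End-effector z-axis (col 2 of R) = (-0.7500,-0.4330,0.5000)
R[1][2] = -0.4330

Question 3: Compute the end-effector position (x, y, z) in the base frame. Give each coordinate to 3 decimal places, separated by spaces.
after link 1: o_1 = (0.0000, 0.0000, 3.0000)
after link 2: o_2 = (-0.8660, -0.5000, 3.0000)
after link 3: o_3 = (-1.5670, 3.7141, 0.4019)
after link 4: o_4 = (-2.0670, 8.0442, 1.4019)
after link 5: o_5 = (-3.5000, 9.5263, 0.5359)
after link 6: o_6 = (-6.2500, 12.5574, 1.0359)

-6.250 12.557 1.036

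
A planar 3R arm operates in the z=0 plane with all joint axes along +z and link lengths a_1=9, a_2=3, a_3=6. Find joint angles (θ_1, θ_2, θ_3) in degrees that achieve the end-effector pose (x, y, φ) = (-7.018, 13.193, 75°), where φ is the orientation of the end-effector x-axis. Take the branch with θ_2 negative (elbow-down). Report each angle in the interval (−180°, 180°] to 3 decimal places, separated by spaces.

wrist centre = target − a_3·(cos φ, sin φ) = (-8.5709, 7.3974)
cos θ_2 = (128.1828−9²−3²)/(2·9·3) = 0.7071; θ_2 = -45.0015° (elbow-down)
β = atan2(7.3974,-8.5709) = 139.2029°; ψ = atan2(-2.1214,11.1213) = -10.7994°
θ_1 = β − ψ = 150.0024°
θ_3 = φ − θ_1 − θ_2 = -30.0009° (wrapped to (-180°,180°])

150.002 -45.002 -30.001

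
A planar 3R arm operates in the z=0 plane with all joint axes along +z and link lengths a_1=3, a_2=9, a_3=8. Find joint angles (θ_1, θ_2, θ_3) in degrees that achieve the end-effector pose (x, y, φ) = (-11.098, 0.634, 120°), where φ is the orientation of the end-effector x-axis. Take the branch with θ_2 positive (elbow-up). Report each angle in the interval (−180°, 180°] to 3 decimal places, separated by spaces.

149.999 90.001 -120.000

wrist centre = target − a_3·(cos φ, sin φ) = (-7.0980, -6.2942)
cos θ_2 = (89.9986−3²−9²)/(2·3·9) = -0.0000; θ_2 = 90.0015° (elbow-up)
β = atan2(-6.2942,-7.0980) = -138.4348°; ψ = atan2(9.0000,2.9998) = 71.5664°
θ_1 = β − ψ = -210.0011°
θ_3 = φ − θ_1 − θ_2 = -120.0003° (wrapped to (-180°,180°])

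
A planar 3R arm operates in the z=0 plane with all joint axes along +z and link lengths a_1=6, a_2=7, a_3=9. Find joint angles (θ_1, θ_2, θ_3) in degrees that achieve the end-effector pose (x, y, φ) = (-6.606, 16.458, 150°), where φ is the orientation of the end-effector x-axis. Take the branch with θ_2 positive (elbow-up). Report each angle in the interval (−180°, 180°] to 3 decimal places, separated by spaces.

60.005 44.992 45.003

wrist centre = target − a_3·(cos φ, sin φ) = (1.1882, 11.9580)
cos θ_2 = (144.4057−6²−7²)/(2·6·7) = 0.7072; θ_2 = 44.9916° (elbow-up)
β = atan2(11.9580,1.1882) = 84.3253°; ψ = atan2(4.9490,10.9505) = 24.3204°
θ_1 = β − ψ = 60.0049°
θ_3 = φ − θ_1 − θ_2 = 45.0035° (wrapped to (-180°,180°])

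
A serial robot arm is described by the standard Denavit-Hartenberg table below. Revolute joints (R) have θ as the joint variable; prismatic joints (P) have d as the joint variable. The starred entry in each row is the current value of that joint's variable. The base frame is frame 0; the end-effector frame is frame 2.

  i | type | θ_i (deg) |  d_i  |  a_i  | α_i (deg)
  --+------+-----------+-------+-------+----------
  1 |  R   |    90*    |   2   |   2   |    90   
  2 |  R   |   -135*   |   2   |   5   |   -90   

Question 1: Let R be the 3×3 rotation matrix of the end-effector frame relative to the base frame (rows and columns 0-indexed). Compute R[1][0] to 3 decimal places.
End-effector x-axis (col 0 of R) = (0.0000,-0.7071,-0.7071)
R[1][0] = -0.7071

-0.707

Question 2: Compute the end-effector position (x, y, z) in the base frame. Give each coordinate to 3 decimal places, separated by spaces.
2.000 -1.536 -1.536

after link 1: o_1 = (0.0000, 2.0000, 2.0000)
after link 2: o_2 = (2.0000, -1.5355, -1.5355)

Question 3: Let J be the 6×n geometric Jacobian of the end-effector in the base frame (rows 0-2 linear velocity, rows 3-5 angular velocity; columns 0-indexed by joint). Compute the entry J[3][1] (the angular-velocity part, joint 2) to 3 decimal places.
1.000

axis z_1 = (1.0000,-0.0000,0.0000); lever o_n−o_1 = (2.0000,-3.5355,-3.5355)
cross product → J_v[:, 1] = (0.0000,3.5355,-3.5355)
J_ω[:, 1] = z_1
entry J[3][1] = 1.0000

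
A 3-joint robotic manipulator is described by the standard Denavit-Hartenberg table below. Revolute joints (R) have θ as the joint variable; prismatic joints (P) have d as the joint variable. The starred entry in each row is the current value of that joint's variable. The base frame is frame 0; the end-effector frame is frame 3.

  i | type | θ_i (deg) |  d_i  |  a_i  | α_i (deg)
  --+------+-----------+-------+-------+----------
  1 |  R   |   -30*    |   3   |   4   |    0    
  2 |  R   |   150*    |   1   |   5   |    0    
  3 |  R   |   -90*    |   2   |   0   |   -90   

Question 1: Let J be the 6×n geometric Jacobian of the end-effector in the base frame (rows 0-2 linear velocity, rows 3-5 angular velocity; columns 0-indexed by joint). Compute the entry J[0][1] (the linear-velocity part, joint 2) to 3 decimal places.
axis z_1 = (0.0000,0.0000,1.0000); lever o_n−o_1 = (-2.5000,4.3301,3.0000)
cross product → J_v[:, 1] = (-4.3301,-2.5000,0.0000)
J_ω[:, 1] = z_1
entry J[0][1] = -4.3301

-4.330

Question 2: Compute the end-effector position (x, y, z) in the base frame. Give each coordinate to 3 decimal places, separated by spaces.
after link 1: o_1 = (3.4641, -2.0000, 3.0000)
after link 2: o_2 = (0.9641, 2.3301, 4.0000)
after link 3: o_3 = (0.9641, 2.3301, 6.0000)

0.964 2.330 6.000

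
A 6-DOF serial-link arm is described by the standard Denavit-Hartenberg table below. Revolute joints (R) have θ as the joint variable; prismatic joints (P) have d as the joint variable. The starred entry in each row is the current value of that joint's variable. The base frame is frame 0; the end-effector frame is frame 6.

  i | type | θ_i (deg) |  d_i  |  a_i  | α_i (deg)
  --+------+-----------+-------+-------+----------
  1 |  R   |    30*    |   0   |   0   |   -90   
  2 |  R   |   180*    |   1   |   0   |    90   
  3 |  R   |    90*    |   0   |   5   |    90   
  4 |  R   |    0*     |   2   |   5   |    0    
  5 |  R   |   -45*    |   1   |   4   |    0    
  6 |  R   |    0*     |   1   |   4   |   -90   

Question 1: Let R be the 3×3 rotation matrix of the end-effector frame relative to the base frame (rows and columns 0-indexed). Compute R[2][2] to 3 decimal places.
-0.707

End-effector z-axis (col 2 of R) = (-0.3536,0.6124,-0.7071)
R[2][2] = -0.7071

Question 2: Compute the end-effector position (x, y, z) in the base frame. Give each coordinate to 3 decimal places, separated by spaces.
after link 1: o_1 = (0.0000, 0.0000, 0.0000)
after link 2: o_2 = (-0.5000, 0.8660, 0.0000)
after link 3: o_3 = (-3.0000, 5.1962, 0.0000)
after link 4: o_4 = (-7.2321, 8.5263, 0.0000)
after link 5: o_5 = (-9.5123, 10.4758, 2.8284)
after link 6: o_6 = (-11.7925, 12.4253, 5.6569)

-11.793 12.425 5.657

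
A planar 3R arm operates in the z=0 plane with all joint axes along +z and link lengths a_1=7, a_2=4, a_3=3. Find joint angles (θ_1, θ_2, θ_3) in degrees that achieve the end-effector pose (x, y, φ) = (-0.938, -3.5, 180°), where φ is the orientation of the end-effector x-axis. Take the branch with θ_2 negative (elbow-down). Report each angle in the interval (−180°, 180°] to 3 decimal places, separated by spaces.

-30.003 -150.002 0.004

wrist centre = target − a_3·(cos φ, sin φ) = (2.0620, -3.5000)
cos θ_2 = (16.5018−7²−4²)/(2·7·4) = -0.8660; θ_2 = -150.0015° (elbow-down)
β = atan2(-3.5000,2.0620) = -59.4958°; ψ = atan2(-1.9999,3.5358) = -29.4929°
θ_1 = β − ψ = -30.0029°
θ_3 = φ − θ_1 − θ_2 = 0.0044° (wrapped to (-180°,180°])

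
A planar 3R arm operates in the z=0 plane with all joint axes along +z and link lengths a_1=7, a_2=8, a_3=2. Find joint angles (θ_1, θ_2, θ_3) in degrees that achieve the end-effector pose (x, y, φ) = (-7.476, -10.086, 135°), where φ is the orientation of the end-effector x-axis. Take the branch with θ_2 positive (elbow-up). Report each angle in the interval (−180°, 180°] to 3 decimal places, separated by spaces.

-149.998 60.000 -135.002

wrist centre = target − a_3·(cos φ, sin φ) = (-6.0618, -11.5002)
cos θ_2 = (169.0002−7²−8²)/(2·7·8) = 0.5000; θ_2 = 59.9999° (elbow-up)
β = atan2(-11.5002,-6.0618) = -117.7938°; ψ = atan2(6.9282,11.0000) = 32.2042°
θ_1 = β − ψ = -149.9980°
θ_3 = φ − θ_1 − θ_2 = -135.0019° (wrapped to (-180°,180°])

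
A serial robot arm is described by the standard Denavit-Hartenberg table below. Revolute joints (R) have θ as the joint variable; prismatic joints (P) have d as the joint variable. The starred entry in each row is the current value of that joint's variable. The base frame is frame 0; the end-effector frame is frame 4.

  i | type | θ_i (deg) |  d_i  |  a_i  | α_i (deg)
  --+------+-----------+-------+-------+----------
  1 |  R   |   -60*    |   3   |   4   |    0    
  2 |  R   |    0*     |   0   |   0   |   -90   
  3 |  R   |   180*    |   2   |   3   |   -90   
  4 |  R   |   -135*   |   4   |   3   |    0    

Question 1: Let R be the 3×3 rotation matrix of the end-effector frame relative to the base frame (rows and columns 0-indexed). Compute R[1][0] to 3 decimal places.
End-effector x-axis (col 0 of R) = (0.9659,-0.2588,0.0000)
R[1][0] = -0.2588

-0.259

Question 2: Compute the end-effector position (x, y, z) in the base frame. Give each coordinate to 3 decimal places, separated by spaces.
5.130 -0.642 7.000

after link 1: o_1 = (2.0000, -3.4641, 3.0000)
after link 2: o_2 = (2.0000, -3.4641, 3.0000)
after link 3: o_3 = (2.2321, 0.1340, 3.0000)
after link 4: o_4 = (5.1298, -0.6425, 7.0000)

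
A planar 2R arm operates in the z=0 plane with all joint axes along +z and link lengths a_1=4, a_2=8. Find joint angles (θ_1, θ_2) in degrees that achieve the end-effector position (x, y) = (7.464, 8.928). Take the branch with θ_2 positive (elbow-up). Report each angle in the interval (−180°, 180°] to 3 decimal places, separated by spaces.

29.994 30.009

cos θ_2 = (135.4205−4²−8²)/(2·4·8) = 0.8659; θ_2 = 30.0092° (elbow-up)
β = atan2(8.9280,7.4640) = 50.1037°; ψ = atan2(4.0011,10.9276) = 20.1101°
θ_1 = β − ψ = 29.9935°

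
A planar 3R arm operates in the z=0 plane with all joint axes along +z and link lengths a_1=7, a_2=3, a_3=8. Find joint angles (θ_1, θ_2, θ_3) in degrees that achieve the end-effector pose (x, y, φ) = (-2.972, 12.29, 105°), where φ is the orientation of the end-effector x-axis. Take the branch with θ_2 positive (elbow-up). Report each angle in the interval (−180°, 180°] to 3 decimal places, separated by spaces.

82.356 149.992 -127.348

wrist centre = target − a_3·(cos φ, sin φ) = (-0.9014, 4.5626)
cos θ_2 = (21.6299−7²−3²)/(2·7·3) = -0.8660; θ_2 = 149.9920° (elbow-up)
β = atan2(4.5626,-0.9014) = 101.1762°; ψ = atan2(1.5004,4.4021) = 18.8205°
θ_1 = β − ψ = 82.3557°
θ_3 = φ − θ_1 − θ_2 = -127.3477° (wrapped to (-180°,180°])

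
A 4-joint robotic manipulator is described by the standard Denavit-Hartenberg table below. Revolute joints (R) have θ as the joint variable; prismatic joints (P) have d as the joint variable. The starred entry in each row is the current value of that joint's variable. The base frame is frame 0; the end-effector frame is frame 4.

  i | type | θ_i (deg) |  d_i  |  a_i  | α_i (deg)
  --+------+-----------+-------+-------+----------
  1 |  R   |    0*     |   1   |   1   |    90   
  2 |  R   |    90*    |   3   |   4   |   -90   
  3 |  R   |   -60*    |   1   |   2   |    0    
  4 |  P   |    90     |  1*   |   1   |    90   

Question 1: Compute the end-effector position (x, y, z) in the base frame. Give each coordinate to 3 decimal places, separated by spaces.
-1.000 -4.232 6.866

after link 1: o_1 = (1.0000, 0.0000, 1.0000)
after link 2: o_2 = (1.0000, -3.0000, 5.0000)
after link 3: o_3 = (0.0000, -4.7321, 6.0000)
after link 4: o_4 = (-1.0000, -4.2321, 6.8660)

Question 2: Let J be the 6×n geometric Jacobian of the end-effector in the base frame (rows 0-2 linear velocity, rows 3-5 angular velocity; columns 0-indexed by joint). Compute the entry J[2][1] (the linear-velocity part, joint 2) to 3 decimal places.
axis z_1 = (0.0000,-1.0000,0.0000); lever o_n−o_1 = (-2.0000,-4.2321,5.8660)
cross product → J_v[:, 1] = (-5.8660,-0.0000,-2.0000)
J_ω[:, 1] = z_1
entry J[2][1] = -2.0000

-2.000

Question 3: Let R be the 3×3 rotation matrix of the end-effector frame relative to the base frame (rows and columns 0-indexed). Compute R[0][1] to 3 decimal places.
-1.000

End-effector y-axis (col 1 of R) = (-1.0000,-0.0000,0.0000)
R[0][1] = -1.0000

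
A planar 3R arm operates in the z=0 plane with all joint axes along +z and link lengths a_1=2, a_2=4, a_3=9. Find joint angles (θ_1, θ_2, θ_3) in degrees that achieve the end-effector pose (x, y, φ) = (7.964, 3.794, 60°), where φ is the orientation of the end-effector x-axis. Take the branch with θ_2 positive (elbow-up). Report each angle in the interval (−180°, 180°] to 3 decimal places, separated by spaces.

wrist centre = target − a_3·(cos φ, sin φ) = (3.4640, -4.0002)
cos θ_2 = (28.0011−2²−4²)/(2·2·4) = 0.5001; θ_2 = 59.9953° (elbow-up)
β = atan2(-4.0002,3.4640) = -49.1091°; ψ = atan2(3.4639,4.0003) = 40.8901°
θ_1 = β − ψ = -89.9991°
θ_3 = φ − θ_1 − θ_2 = 90.0038° (wrapped to (-180°,180°])

-89.999 59.995 90.004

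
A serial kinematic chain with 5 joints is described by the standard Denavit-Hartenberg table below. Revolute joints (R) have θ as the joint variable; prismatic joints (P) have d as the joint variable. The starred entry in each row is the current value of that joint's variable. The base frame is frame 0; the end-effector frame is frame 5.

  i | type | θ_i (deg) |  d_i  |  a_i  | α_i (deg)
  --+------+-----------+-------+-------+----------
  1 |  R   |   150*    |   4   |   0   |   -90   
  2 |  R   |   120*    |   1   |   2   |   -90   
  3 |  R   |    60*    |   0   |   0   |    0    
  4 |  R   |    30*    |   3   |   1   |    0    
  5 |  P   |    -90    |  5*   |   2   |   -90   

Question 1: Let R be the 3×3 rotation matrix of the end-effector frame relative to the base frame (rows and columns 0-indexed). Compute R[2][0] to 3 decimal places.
-0.866

End-effector x-axis (col 0 of R) = (0.4330,-0.2500,-0.8660)
R[2][0] = -0.8660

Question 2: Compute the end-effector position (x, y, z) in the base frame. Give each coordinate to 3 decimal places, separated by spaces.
7.732 -4.464 4.536

after link 1: o_1 = (0.0000, 0.0000, 4.0000)
after link 2: o_2 = (0.3660, -1.3660, 2.2679)
after link 3: o_3 = (0.3660, -1.3660, 2.2679)
after link 4: o_4 = (3.1160, -1.7990, 3.7679)
after link 5: o_5 = (7.7321, -4.4641, 4.5359)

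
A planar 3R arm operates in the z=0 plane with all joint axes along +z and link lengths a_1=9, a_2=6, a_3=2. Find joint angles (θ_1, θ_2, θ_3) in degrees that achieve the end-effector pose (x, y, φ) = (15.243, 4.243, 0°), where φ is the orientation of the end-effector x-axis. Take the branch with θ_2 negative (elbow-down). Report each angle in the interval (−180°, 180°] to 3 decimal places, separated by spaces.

wrist centre = target − a_3·(cos φ, sin φ) = (13.2430, 4.2430)
cos θ_2 = (193.3801−9²−6²)/(2·9·6) = 0.7072; θ_2 = -44.9906° (elbow-down)
β = atan2(4.2430,13.2430) = 17.7652°; ψ = atan2(-4.2419,13.2433) = -17.7607°
θ_1 = β − ψ = 35.5259°
θ_3 = φ − θ_1 − θ_2 = 9.4647° (wrapped to (-180°,180°])

35.526 -44.991 9.465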